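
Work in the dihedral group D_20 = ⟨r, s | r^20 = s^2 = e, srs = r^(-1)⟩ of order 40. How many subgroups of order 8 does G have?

5

|G| = 40 and 8 | 40, so subgroups of order 8 are possible by Lagrange.
The subgroups of order 8 are: {e, r^5, r^10, r^15, s, r^5s, r^10s, r^15s}; {e, r^5, r^10, r^15, rs, r^6s, r^11s, r^16s}; {e, r^5, r^10, r^15, r^2s, r^7s, r^12s, r^17s}; {e, r^5, r^10, r^15, r^3s, r^8s, r^13s, r^18s}; … (5 in all).
So G has 5 subgroups of order 8.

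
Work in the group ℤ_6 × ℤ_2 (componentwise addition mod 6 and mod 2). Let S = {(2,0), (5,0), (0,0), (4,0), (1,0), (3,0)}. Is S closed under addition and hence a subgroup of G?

Yes

|S| = 6 divides |G| = 12, consistent with Lagrange.
S contains the identity, every element's inverse is in S, and S is closed under +: it is a subgroup.
In fact S = ⟨(5,0)⟩.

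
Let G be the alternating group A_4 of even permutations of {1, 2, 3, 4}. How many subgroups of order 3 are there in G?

4

|G| = 12 and 3 | 12, so subgroups of order 3 are possible by Lagrange.
The subgroups of order 3 are: {e, (1 2 3), (1 3 2)}; {e, (1 2 4), (1 4 2)}; {e, (1 3 4), (1 4 3)}; {e, (2 3 4), (2 4 3)}.
So G has 4 subgroups of order 3.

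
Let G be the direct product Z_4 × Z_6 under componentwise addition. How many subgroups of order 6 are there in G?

|G| = 24 and 6 | 24, so subgroups of order 6 are possible by Lagrange.
The subgroups of order 6 are: {(0,0), (0,1), (0,2), (0,3), (0,4), (0,5)}; {(0,0), (0,2), (0,4), (2,0), (2,2), (2,4)}; {(0,0), (0,2), (0,4), (2,1), (2,3), (2,5)}.
So G has 3 subgroups of order 6.

3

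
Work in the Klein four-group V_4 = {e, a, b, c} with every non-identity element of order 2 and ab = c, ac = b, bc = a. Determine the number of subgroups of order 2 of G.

3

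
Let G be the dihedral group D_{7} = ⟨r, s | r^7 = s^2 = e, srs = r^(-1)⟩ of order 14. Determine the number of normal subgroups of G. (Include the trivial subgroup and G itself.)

3

G has 10 subgroups. Checking conjugation-invariance by order — order 1: 1/1 normal; order 2: 0/7 normal; order 7: 1/1 normal; order 14: 1/1 normal.
Total normal subgroups: 3.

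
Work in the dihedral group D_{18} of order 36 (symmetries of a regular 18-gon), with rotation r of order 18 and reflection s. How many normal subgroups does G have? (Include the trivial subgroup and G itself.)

G has 45 subgroups. Checking conjugation-invariance by order — order 1: 1/1 normal; order 2: 1/19 normal; order 3: 1/1 normal; order 4: 0/9 normal; order 6: 1/7 normal; order 9: 1/1 normal; order 12: 0/3 normal; order 18: 3/3 normal; order 36: 1/1 normal.
Total normal subgroups: 9.

9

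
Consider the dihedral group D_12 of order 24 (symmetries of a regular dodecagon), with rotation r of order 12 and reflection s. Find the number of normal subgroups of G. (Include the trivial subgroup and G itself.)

G has 34 subgroups. Checking conjugation-invariance by order — order 1: 1/1 normal; order 2: 1/13 normal; order 3: 1/1 normal; order 4: 1/7 normal; order 6: 1/5 normal; order 8: 0/3 normal; order 12: 3/3 normal; order 24: 1/1 normal.
Total normal subgroups: 9.

9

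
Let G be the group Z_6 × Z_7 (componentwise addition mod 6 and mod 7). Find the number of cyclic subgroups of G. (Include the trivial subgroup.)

A cyclic subgroup of order d is generated by each of its φ(d) elements of order d, so the cyclic subgroups of order d number (#elements of order d)/φ(d).
Cyclic subgroups by order — order 1: 1; order 2: 1; order 3: 1; order 6: 1; order 7: 1; order 14: 1; order 21: 1; order 42: 1.
Total: 8.

8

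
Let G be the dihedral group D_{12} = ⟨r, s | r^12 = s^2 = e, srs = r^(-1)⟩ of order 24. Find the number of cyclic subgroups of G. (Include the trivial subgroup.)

18

Each element a generates a cyclic subgroup ⟨a⟩; distinct elements may generate the same one (a cyclic group of order d has φ(d) generators).
Cyclic subgroups by order — order 1: 1; order 2: 13; order 3: 1; order 4: 1; order 6: 1; order 12: 1.
Total: 18.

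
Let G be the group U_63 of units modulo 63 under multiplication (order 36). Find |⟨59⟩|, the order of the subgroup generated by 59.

Compute successive powers of 59 mod 63: 59, 16, 62, 4, 47, 1; 59^6 ≡ 1 (mod 63).
So |⟨59⟩| = 6.

6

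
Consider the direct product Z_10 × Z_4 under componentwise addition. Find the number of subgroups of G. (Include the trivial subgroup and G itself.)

|G| = 40, so by Lagrange every subgroup order divides 40. Divisors: 1, 2, 4, 5, 8, 10, 20, 40.
Subgroups by order — order 1: 1; order 2: 3; order 4: 3; order 5: 1; order 8: 1; order 10: 3; order 20: 3; order 40: 1.
Total: 1 + 3 + 3 + 1 + 1 + 3 + 3 + 1 = 16.

16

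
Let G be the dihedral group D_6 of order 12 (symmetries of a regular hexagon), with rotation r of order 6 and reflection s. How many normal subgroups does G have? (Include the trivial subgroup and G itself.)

G has 16 subgroups. Checking conjugation-invariance by order — order 1: 1/1 normal; order 2: 1/7 normal; order 3: 1/1 normal; order 4: 0/3 normal; order 6: 3/3 normal; order 12: 1/1 normal.
Total normal subgroups: 7.

7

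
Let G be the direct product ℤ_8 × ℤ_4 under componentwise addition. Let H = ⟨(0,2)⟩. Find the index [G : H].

16

|⟨(0,2)⟩| = 2 and |G| = 32.
By Lagrange, [G : H] = |G|/|H| = 32/2 = 16.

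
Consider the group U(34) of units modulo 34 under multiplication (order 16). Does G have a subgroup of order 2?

Yes

2 | 16. A subgroup of order 2 is {1, 33}.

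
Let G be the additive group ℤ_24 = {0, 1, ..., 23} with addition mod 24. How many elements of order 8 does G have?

4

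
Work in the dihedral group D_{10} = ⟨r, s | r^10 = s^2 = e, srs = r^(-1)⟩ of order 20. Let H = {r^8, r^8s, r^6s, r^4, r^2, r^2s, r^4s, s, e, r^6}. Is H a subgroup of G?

Yes

|H| = 10 divides |G| = 20, consistent with Lagrange.
H contains the identity, every element's inverse is in H, and H is closed under ·: it is a subgroup.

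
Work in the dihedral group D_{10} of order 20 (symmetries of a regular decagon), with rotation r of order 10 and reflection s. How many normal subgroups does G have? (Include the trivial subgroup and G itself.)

7

G has 22 subgroups. Checking conjugation-invariance by order — order 1: 1/1 normal; order 2: 1/11 normal; order 4: 0/5 normal; order 5: 1/1 normal; order 10: 3/3 normal; order 20: 1/1 normal.
Total normal subgroups: 7.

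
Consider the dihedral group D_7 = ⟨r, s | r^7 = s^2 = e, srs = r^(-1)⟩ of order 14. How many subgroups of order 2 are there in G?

|G| = 14 and 2 | 14, so subgroups of order 2 are possible by Lagrange.
The subgroups of order 2 are: {e, r^2s}; {e, r^3s}; {e, r^4s}; {e, r^5s}; … (7 in all).
So G has 7 subgroups of order 2.

7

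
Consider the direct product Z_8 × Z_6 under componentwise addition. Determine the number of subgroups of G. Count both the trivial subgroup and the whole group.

22

|G| = 48, so by Lagrange every subgroup order divides 48. Divisors: 1, 2, 3, 4, 6, 8, 12, 16, 24, 48.
Subgroups by order — order 1: 1; order 2: 3; order 3: 1; order 4: 3; order 6: 3; order 8: 3; order 12: 3; order 16: 1; order 24: 3; order 48: 1.
Total: 1 + 3 + 1 + 3 + 3 + 3 + 3 + 1 + 3 + 1 = 22.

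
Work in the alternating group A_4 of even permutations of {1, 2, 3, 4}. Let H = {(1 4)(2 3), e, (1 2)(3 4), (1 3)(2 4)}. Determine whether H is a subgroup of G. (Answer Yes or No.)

Yes

|H| = 4 divides |G| = 12, consistent with Lagrange.
H contains the identity, every element's inverse is in H, and H is closed under ∘: it is a subgroup.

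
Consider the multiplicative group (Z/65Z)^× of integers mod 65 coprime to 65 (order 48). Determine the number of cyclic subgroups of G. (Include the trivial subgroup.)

20

Each element a generates a cyclic subgroup ⟨a⟩; distinct elements may generate the same one (a cyclic group of order d has φ(d) generators).
Cyclic subgroups by order — order 1: 1; order 2: 3; order 3: 1; order 4: 6; order 6: 3; order 12: 6.
Total: 20.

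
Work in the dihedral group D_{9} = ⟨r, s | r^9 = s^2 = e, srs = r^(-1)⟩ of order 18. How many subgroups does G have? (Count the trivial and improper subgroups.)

16

|G| = 18, so by Lagrange every subgroup order divides 18. Divisors: 1, 2, 3, 6, 9, 18.
Subgroups by order — order 1: 1; order 2: 9; order 3: 1; order 6: 3; order 9: 1; order 18: 1.
Total: 1 + 9 + 1 + 3 + 1 + 1 = 16.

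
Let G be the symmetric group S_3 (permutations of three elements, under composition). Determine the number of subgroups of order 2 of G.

|G| = 6 and 2 | 6, so subgroups of order 2 are possible by Lagrange.
The subgroups of order 2 are: {e, (1 2)}; {e, (1 3)}; {e, (2 3)}.
So G has 3 subgroups of order 2.

3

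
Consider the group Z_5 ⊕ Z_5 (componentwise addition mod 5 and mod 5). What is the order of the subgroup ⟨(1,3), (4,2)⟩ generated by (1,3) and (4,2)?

|⟨(1,3)⟩| = 5 and |⟨(4,2)⟩| = 5, so |H| is a multiple of lcm(5, 5) = 5 and divides |G| = 25.
Closing under the operation: H = {(0,0), (1,3), (2,1), (3,4), (4,2)}, so |H| = 5.

5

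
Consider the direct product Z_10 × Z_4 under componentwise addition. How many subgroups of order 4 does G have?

|G| = 40 and 4 | 40, so subgroups of order 4 are possible by Lagrange.
The subgroups of order 4 are: {(0,0), (0,1), (0,2), (0,3)}; {(0,0), (0,2), (5,0), (5,2)}; {(0,0), (0,2), (5,1), (5,3)}.
So G has 3 subgroups of order 4.

3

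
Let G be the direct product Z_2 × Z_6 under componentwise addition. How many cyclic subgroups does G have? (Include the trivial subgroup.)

8

A cyclic subgroup of order d is generated by each of its φ(d) elements of order d, so the cyclic subgroups of order d number (#elements of order d)/φ(d).
Cyclic subgroups by order — order 1: 1; order 2: 3; order 3: 1; order 6: 3.
Total: 8.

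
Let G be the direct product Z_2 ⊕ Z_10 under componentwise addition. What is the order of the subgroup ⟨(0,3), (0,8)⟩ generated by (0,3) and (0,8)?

|⟨(0,3)⟩| = 10 and |⟨(0,8)⟩| = 5, so |H| is a multiple of lcm(10, 5) = 10 and divides |G| = 20.
Closing under the operation: H = {(0,0), (0,1), (0,2), (0,3), (0,4), (0,5), (0,6), (0,7), (0,8), (0,9)}, so |H| = 10.

10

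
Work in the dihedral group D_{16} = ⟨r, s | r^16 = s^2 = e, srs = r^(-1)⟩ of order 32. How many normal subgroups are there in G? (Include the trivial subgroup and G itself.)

G has 36 subgroups. Checking conjugation-invariance by order — order 1: 1/1 normal; order 2: 1/17 normal; order 4: 1/9 normal; order 8: 1/5 normal; order 16: 3/3 normal; order 32: 1/1 normal.
Total normal subgroups: 8.

8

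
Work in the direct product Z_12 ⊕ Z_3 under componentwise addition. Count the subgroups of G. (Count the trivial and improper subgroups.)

18

|G| = 36, so by Lagrange every subgroup order divides 36. Divisors: 1, 2, 3, 4, 6, 9, 12, 18, 36.
Subgroups by order — order 1: 1; order 2: 1; order 3: 4; order 4: 1; order 6: 4; order 9: 1; order 12: 4; order 18: 1; order 36: 1.
Total: 1 + 1 + 4 + 1 + 4 + 1 + 4 + 1 + 1 = 18.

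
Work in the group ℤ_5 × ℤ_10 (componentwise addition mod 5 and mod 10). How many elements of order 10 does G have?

An element (a,b) has order lcm(ord(a), ord(b)); count pairs with lcm equal to 10.
Enumerating gives 24 such elements.

24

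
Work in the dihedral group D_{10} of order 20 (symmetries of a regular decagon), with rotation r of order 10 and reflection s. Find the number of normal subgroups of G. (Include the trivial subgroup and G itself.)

7

G has 22 subgroups. Checking conjugation-invariance by order — order 1: 1/1 normal; order 2: 1/11 normal; order 4: 0/5 normal; order 5: 1/1 normal; order 10: 3/3 normal; order 20: 1/1 normal.
Total normal subgroups: 7.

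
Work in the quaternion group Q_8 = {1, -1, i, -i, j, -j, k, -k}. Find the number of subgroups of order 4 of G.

3

|G| = 8 and 4 | 8, so subgroups of order 4 are possible by Lagrange.
The subgroups of order 4 are: {1, -1, i, -i}; {1, -1, j, -j}; {1, -1, k, -k}.
So G has 3 subgroups of order 4.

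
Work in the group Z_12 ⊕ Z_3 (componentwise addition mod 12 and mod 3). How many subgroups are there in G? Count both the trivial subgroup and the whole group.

18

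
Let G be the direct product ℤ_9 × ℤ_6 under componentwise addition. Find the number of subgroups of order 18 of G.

4

|G| = 54 and 18 | 54, so subgroups of order 18 are possible by Lagrange.
The subgroups of order 18 are: {(0,0), (0,1), (0,2), (0,3), (0,4), (0,5), (3,0), (3,1), (3,2), (3,3), (3,4), (3,5), (6,0), (6,1), (6,2), (6,3), (6,4), (6,5)}; {(0,0), (0,3), (1,0), (1,3), (2,0), (2,3), (3,0), (3,3), (4,0), (4,3), (5,0), (5,3), (6,0), (6,3), (7,0), (7,3), (8,0), (8,3)}; {(0,0), (0,3), (1,1), (1,4), (2,2), (2,5), (3,0), (3,3), (4,1), (4,4), (5,2), (5,5), (6,0), (6,3), (7,1), (7,4), (8,2), (8,5)}; {(0,0), (0,3), (1,2), (1,5), (2,1), (2,4), (3,0), (3,3), (4,2), (4,5), (5,1), (5,4), (6,0), (6,3), (7,2), (7,5), (8,1), (8,4)}.
So G has 4 subgroups of order 18.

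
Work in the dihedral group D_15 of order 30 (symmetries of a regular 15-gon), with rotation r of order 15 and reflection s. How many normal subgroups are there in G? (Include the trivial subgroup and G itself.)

G has 28 subgroups. Checking conjugation-invariance by order — order 1: 1/1 normal; order 2: 0/15 normal; order 3: 1/1 normal; order 5: 1/1 normal; order 6: 0/5 normal; order 10: 0/3 normal; order 15: 1/1 normal; order 30: 1/1 normal.
Total normal subgroups: 5.

5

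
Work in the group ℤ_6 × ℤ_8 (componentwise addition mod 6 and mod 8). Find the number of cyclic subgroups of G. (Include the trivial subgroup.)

Group the elements of G by the cyclic subgroup they generate; each cyclic subgroup of order d accounts for φ(d) elements.
Cyclic subgroups by order — order 1: 1; order 2: 3; order 3: 1; order 4: 2; order 6: 3; order 8: 2; order 12: 2; order 24: 2.
Total: 16.

16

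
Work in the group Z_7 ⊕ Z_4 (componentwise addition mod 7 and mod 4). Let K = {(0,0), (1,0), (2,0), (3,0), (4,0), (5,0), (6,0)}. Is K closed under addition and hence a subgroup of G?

Yes

|K| = 7 divides |G| = 28, consistent with Lagrange.
K contains the identity, every element's inverse is in K, and K is closed under +: it is a subgroup.
In fact K = ⟨(4,0)⟩.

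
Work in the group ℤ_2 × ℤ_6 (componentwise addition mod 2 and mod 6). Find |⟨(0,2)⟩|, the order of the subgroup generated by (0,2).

3

The order of (0,2) in Z_2 × Z_6 is lcm(ord(0) in Z_2, ord(2) in Z_6).
ord(0) = 1 and ord(2) = 3, so |⟨(0,2)⟩| = lcm(1, 3) = 3.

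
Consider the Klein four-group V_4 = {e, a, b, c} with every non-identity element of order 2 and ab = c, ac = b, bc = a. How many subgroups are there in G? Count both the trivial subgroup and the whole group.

|G| = 4, so by Lagrange every subgroup order divides 4. Divisors: 1, 2, 4.
Subgroups by order — order 1: 1; order 2: 3; order 4: 1.
Total: 1 + 3 + 1 = 5.

5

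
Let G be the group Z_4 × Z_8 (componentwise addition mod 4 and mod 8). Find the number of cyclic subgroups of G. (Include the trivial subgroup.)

14

A cyclic subgroup of order d is generated by each of its φ(d) elements of order d, so the cyclic subgroups of order d number (#elements of order d)/φ(d).
Cyclic subgroups by order — order 1: 1; order 2: 3; order 4: 6; order 8: 4.
Total: 14.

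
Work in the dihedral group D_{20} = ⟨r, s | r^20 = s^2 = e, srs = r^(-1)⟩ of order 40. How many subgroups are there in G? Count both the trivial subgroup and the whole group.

|G| = 40, so by Lagrange every subgroup order divides 40. Divisors: 1, 2, 4, 5, 8, 10, 20, 40.
Subgroups by order — order 1: 1; order 2: 21; order 4: 11; order 5: 1; order 8: 5; order 10: 5; order 20: 3; order 40: 1.
Total: 1 + 21 + 11 + 1 + 5 + 5 + 3 + 1 = 48.

48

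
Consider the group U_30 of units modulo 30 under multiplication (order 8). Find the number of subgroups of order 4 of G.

3

|G| = 8 and 4 | 8, so subgroups of order 4 are possible by Lagrange.
The subgroups of order 4 are: {1, 11, 19, 29}; {1, 7, 13, 19}; {1, 17, 19, 23}.
So G has 3 subgroups of order 4.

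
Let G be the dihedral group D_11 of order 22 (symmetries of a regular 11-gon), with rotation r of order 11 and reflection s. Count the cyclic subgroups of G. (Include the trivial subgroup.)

Each element a generates a cyclic subgroup ⟨a⟩; distinct elements may generate the same one (a cyclic group of order d has φ(d) generators).
Cyclic subgroups by order — order 1: 1; order 2: 11; order 11: 1.
Total: 13.

13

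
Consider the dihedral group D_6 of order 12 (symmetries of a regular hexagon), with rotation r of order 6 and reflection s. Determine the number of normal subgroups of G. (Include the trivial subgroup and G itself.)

G has 16 subgroups. Checking conjugation-invariance by order — order 1: 1/1 normal; order 2: 1/7 normal; order 3: 1/1 normal; order 4: 0/3 normal; order 6: 3/3 normal; order 12: 1/1 normal.
Total normal subgroups: 7.

7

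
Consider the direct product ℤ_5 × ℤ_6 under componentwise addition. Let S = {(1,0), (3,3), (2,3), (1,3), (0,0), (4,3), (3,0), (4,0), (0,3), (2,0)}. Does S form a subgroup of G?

|S| = 10 divides |G| = 30, consistent with Lagrange.
S contains the identity, every element's inverse is in S, and S is closed under +: it is a subgroup.
In fact S = ⟨(4,3)⟩.

Yes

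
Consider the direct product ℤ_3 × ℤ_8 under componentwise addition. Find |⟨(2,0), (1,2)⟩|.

12

|⟨(2,0)⟩| = 3 and |⟨(1,2)⟩| = 12, so |H| is a multiple of lcm(3, 12) = 12 and divides |G| = 24.
Closing under the operation: H = {(0,0), (0,2), (0,4), (0,6), (1,0), (1,2), (1,4), (1,6), (2,0), (2,2), (2,4), (2,6)}, so |H| = 12.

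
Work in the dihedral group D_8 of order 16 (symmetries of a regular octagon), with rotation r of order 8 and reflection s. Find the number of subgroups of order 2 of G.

|G| = 16 and 2 | 16, so subgroups of order 2 are possible by Lagrange.
The subgroups of order 2 are: {e, r^2s}; {e, r^3s}; {e, r^4}; {e, r^4s}; … (9 in all).
So G has 9 subgroups of order 2.

9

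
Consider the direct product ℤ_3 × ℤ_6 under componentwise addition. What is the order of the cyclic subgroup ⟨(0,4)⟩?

The order of (0,4) in Z_3 × Z_6 is lcm(ord(0) in Z_3, ord(4) in Z_6).
ord(0) = 1 and ord(4) = 3, so |⟨(0,4)⟩| = lcm(1, 3) = 3.

3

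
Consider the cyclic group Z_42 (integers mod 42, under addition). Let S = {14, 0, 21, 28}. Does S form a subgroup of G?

No

|S| = 4 does not divide |G| = 42, so by Lagrange S is not a subgroup.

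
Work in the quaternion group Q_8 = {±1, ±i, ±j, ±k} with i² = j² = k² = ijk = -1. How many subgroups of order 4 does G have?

3

|G| = 8 and 4 | 8, so subgroups of order 4 are possible by Lagrange.
The subgroups of order 4 are: {1, -1, i, -i}; {1, -1, j, -j}; {1, -1, k, -k}.
So G has 3 subgroups of order 4.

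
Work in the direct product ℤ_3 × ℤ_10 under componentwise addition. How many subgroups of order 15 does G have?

1

|G| = 30 and 15 | 30, so subgroups of order 15 are possible by Lagrange.
The subgroups of order 15 are: {(0,0), (0,2), (0,4), (0,6), (0,8), (1,0), (1,2), (1,4), (1,6), (1,8), (2,0), (2,2), (2,4), (2,6), (2,8)}.
So G has 1 subgroup of order 15.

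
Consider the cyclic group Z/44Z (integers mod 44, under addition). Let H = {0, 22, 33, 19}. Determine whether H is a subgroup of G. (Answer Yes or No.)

33 ∈ H but its inverse 11 ∉ H, so H is not a subgroup.

No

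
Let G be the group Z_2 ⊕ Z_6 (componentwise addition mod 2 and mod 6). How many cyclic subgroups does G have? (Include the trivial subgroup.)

8

Group the elements of G by the cyclic subgroup they generate; each cyclic subgroup of order d accounts for φ(d) elements.
Cyclic subgroups by order — order 1: 1; order 2: 3; order 3: 1; order 6: 3.
Total: 8.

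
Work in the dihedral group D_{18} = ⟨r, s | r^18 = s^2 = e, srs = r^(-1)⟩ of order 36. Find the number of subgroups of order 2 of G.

|G| = 36 and 2 | 36, so subgroups of order 2 are possible by Lagrange.
The subgroups of order 2 are: {e, r^10s}; {e, r^11s}; {e, r^12s}; {e, r^13s}; … (19 in all).
So G has 19 subgroups of order 2.

19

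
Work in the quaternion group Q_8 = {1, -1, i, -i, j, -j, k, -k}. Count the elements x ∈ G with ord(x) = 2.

1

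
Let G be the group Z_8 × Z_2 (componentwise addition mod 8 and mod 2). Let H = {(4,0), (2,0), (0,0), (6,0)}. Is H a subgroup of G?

Yes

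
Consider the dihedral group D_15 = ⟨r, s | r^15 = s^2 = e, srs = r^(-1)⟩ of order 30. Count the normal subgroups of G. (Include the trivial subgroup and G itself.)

G has 28 subgroups. Checking conjugation-invariance by order — order 1: 1/1 normal; order 2: 0/15 normal; order 3: 1/1 normal; order 5: 1/1 normal; order 6: 0/5 normal; order 10: 0/3 normal; order 15: 1/1 normal; order 30: 1/1 normal.
Total normal subgroups: 5.

5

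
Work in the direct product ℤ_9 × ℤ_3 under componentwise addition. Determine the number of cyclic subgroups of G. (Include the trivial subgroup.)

A cyclic subgroup of order d is generated by each of its φ(d) elements of order d, so the cyclic subgroups of order d number (#elements of order d)/φ(d).
Cyclic subgroups by order — order 1: 1; order 3: 4; order 9: 3.
Total: 8.

8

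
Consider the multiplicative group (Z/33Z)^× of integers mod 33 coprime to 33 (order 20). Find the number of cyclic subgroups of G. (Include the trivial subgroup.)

A cyclic subgroup of order d is generated by each of its φ(d) elements of order d, so the cyclic subgroups of order d number (#elements of order d)/φ(d).
Cyclic subgroups by order — order 1: 1; order 2: 3; order 5: 1; order 10: 3.
Total: 8.

8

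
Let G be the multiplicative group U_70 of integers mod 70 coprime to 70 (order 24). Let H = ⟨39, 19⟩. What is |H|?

12

|⟨39⟩| = 6 and |⟨19⟩| = 6, so |H| is a multiple of lcm(6, 6) = 6 and divides |G| = 24.
Closing under the operation: H = {1, 9, 11, 19, 29, 31, 39, 41, 51, 59, 61, 69}, so |H| = 12.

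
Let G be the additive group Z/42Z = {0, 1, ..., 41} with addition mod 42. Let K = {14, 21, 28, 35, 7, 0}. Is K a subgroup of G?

|K| = 6 divides |G| = 42, consistent with Lagrange.
K contains the identity, every element's inverse is in K, and K is closed under +: it is a subgroup.
In fact K = ⟨35⟩.

Yes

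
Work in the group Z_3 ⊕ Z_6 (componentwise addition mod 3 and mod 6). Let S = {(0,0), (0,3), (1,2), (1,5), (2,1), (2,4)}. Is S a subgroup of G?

Yes

|S| = 6 divides |G| = 18, consistent with Lagrange.
S contains the identity, every element's inverse is in S, and S is closed under +: it is a subgroup.
In fact S = ⟨(2,1)⟩.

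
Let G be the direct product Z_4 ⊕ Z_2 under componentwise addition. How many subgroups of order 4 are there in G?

3

|G| = 8 and 4 | 8, so subgroups of order 4 are possible by Lagrange.
The subgroups of order 4 are: {(0,0), (0,1), (2,0), (2,1)}; {(0,0), (1,0), (2,0), (3,0)}; {(0,0), (1,1), (2,0), (3,1)}.
So G has 3 subgroups of order 4.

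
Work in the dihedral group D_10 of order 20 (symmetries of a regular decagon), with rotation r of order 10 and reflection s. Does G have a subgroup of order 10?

Yes

10 | 20. A subgroup of order 10 is {e, r, r^2, r^3, r^4, r^5, r^6, r^7, r^8, r^9}.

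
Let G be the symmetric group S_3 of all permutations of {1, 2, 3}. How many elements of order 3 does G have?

2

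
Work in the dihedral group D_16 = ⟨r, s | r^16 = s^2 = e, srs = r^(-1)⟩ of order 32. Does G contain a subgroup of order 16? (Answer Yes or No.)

16 | 32. A subgroup of order 16 is {e, r, r^2, r^3, r^4, r^5, r^6, r^7, r^8, r^9, r^10, r^11, r^12, r^13, r^14, r^15}.

Yes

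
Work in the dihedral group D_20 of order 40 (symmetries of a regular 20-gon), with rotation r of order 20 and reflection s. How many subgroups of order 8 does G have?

|G| = 40 and 8 | 40, so subgroups of order 8 are possible by Lagrange.
The subgroups of order 8 are: {e, r^5, r^10, r^15, s, r^5s, r^10s, r^15s}; {e, r^5, r^10, r^15, rs, r^6s, r^11s, r^16s}; {e, r^5, r^10, r^15, r^2s, r^7s, r^12s, r^17s}; {e, r^5, r^10, r^15, r^3s, r^8s, r^13s, r^18s}; … (5 in all).
So G has 5 subgroups of order 8.

5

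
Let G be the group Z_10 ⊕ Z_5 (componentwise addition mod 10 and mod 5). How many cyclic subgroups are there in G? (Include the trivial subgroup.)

14

Each element a generates a cyclic subgroup ⟨a⟩; distinct elements may generate the same one (a cyclic group of order d has φ(d) generators).
Cyclic subgroups by order — order 1: 1; order 2: 1; order 5: 6; order 10: 6.
Total: 14.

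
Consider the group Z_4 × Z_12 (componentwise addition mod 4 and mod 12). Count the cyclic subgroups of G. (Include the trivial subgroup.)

20

A cyclic subgroup of order d is generated by each of its φ(d) elements of order d, so the cyclic subgroups of order d number (#elements of order d)/φ(d).
Cyclic subgroups by order — order 1: 1; order 2: 3; order 3: 1; order 4: 6; order 6: 3; order 12: 6.
Total: 20.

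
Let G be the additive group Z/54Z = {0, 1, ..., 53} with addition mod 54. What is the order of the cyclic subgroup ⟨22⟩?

27

In Z/54Z, the order of an element a is n/gcd(a, n).
gcd(22, 54) = 2, so |⟨22⟩| = 54/2 = 27.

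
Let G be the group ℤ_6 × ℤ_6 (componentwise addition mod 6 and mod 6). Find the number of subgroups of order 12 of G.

|G| = 36 and 12 | 36, so subgroups of order 12 are possible by Lagrange.
The subgroups of order 12 are: {(0,0), (0,1), (0,2), (0,3), (0,4), (0,5), (3,0), (3,1), (3,2), (3,3), (3,4), (3,5)}; {(0,0), (0,3), (1,0), (1,3), (2,0), (2,3), (3,0), (3,3), (4,0), (4,3), (5,0), (5,3)}; {(0,0), (0,3), (1,1), (1,4), (2,2), (2,5), (3,0), (3,3), (4,1), (4,4), (5,2), (5,5)}; {(0,0), (0,3), (1,2), (1,5), (2,1), (2,4), (3,0), (3,3), (4,2), (4,5), (5,1), (5,4)}.
So G has 4 subgroups of order 12.

4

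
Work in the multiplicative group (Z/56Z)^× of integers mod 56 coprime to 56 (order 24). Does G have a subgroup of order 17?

17 does not divide |G| = 24, so by Lagrange no subgroup of order 17 exists.

No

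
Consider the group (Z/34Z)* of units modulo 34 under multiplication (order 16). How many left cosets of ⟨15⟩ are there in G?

2

|⟨15⟩| = 8 and |G| = 16.
By Lagrange, [G : H] = |G|/|H| = 16/8 = 2.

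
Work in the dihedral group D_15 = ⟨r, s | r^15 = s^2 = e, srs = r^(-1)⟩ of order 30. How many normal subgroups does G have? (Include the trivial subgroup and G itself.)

5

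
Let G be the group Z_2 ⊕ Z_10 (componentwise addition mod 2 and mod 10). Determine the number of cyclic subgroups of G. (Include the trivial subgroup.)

8

Each element a generates a cyclic subgroup ⟨a⟩; distinct elements may generate the same one (a cyclic group of order d has φ(d) generators).
Cyclic subgroups by order — order 1: 1; order 2: 3; order 5: 1; order 10: 3.
Total: 8.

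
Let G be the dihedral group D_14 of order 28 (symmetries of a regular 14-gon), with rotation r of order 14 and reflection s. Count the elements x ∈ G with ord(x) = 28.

0

No element of G has order 28 (even though 28 | 28).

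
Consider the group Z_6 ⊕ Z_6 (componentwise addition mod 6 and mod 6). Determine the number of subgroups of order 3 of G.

4

|G| = 36 and 3 | 36, so subgroups of order 3 are possible by Lagrange.
The subgroups of order 3 are: {(0,0), (0,2), (0,4)}; {(0,0), (2,0), (4,0)}; {(0,0), (2,2), (4,4)}; {(0,0), (2,4), (4,2)}.
So G has 4 subgroups of order 3.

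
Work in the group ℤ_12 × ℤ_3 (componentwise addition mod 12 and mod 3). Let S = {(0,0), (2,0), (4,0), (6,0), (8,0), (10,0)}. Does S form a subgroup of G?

Yes

|S| = 6 divides |G| = 36, consistent with Lagrange.
S contains the identity, every element's inverse is in S, and S is closed under +: it is a subgroup.
In fact S = ⟨(10,0)⟩.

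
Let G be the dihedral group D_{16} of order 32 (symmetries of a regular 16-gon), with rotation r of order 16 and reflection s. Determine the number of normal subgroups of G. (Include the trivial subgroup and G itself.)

8

G has 36 subgroups. Checking conjugation-invariance by order — order 1: 1/1 normal; order 2: 1/17 normal; order 4: 1/9 normal; order 8: 1/5 normal; order 16: 3/3 normal; order 32: 1/1 normal.
Total normal subgroups: 8.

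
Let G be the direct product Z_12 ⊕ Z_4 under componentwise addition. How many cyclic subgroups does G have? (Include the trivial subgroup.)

20

Group the elements of G by the cyclic subgroup they generate; each cyclic subgroup of order d accounts for φ(d) elements.
Cyclic subgroups by order — order 1: 1; order 2: 3; order 3: 1; order 4: 6; order 6: 3; order 12: 6.
Total: 20.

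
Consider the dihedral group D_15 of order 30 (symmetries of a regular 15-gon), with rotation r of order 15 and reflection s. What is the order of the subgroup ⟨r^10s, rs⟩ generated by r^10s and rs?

|⟨r^10s⟩| = 2 and |⟨rs⟩| = 2, so |H| is a multiple of lcm(2, 2) = 2 and divides |G| = 30.
Closing under the operation: H = {e, r^3, r^6, r^9, r^12, rs, r^4s, r^7s, r^10s, r^13s}, so |H| = 10.

10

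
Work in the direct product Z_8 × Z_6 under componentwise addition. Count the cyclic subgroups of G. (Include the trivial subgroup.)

16

Group the elements of G by the cyclic subgroup they generate; each cyclic subgroup of order d accounts for φ(d) elements.
Cyclic subgroups by order — order 1: 1; order 2: 3; order 3: 1; order 4: 2; order 6: 3; order 8: 2; order 12: 2; order 24: 2.
Total: 16.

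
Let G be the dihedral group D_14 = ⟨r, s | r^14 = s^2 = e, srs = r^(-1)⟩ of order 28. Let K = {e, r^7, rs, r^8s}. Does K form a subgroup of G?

|K| = 4 divides |G| = 28, consistent with Lagrange.
K contains the identity, every element's inverse is in K, and K is closed under ·: it is a subgroup.

Yes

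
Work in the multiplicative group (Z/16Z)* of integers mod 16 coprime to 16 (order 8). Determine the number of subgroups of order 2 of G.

3

|G| = 8 and 2 | 8, so subgroups of order 2 are possible by Lagrange.
The subgroups of order 2 are: {1, 15}; {1, 7}; {1, 9}.
So G has 3 subgroups of order 2.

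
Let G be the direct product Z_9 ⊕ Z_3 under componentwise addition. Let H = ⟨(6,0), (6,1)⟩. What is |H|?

9

|⟨(6,0)⟩| = 3 and |⟨(6,1)⟩| = 3, so |H| is a multiple of lcm(3, 3) = 3 and divides |G| = 27.
Closing under the operation: H = {(0,0), (0,1), (0,2), (3,0), (3,1), (3,2), (6,0), (6,1), (6,2)}, so |H| = 9.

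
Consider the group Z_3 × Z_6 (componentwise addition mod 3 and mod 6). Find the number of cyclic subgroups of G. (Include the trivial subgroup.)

Group the elements of G by the cyclic subgroup they generate; each cyclic subgroup of order d accounts for φ(d) elements.
Cyclic subgroups by order — order 1: 1; order 2: 1; order 3: 4; order 6: 4.
Total: 10.

10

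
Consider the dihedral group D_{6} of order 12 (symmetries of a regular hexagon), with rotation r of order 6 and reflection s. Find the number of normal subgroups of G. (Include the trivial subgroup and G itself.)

7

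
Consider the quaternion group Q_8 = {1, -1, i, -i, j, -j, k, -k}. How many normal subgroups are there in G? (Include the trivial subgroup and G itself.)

6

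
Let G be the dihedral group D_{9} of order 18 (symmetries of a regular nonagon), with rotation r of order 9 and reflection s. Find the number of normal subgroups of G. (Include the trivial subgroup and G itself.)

4

G has 16 subgroups. Checking conjugation-invariance by order — order 1: 1/1 normal; order 2: 0/9 normal; order 3: 1/1 normal; order 6: 0/3 normal; order 9: 1/1 normal; order 18: 1/1 normal.
Total normal subgroups: 4.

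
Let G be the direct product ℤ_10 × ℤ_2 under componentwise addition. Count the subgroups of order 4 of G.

1

|G| = 20 and 4 | 20, so subgroups of order 4 are possible by Lagrange.
The subgroups of order 4 are: {(0,0), (0,1), (5,0), (5,1)}.
So G has 1 subgroup of order 4.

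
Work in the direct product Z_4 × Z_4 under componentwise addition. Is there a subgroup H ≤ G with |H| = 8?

Yes

8 | 16. A subgroup of order 8 is {(0,0), (0,1), (0,2), (0,3), (2,0), (2,1), (2,2), (2,3)}.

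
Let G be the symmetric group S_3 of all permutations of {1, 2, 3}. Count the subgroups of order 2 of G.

3

|G| = 6 and 2 | 6, so subgroups of order 2 are possible by Lagrange.
The subgroups of order 2 are: {e, (1 2)}; {e, (1 3)}; {e, (2 3)}.
So G has 3 subgroups of order 2.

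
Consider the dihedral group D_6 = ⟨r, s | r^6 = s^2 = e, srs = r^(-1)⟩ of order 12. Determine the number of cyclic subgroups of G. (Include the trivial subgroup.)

10

Each element a generates a cyclic subgroup ⟨a⟩; distinct elements may generate the same one (a cyclic group of order d has φ(d) generators).
Cyclic subgroups by order — order 1: 1; order 2: 7; order 3: 1; order 6: 1.
Total: 10.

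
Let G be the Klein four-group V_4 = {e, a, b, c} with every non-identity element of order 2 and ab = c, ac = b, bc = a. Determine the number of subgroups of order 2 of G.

3

|G| = 4 and 2 | 4, so subgroups of order 2 are possible by Lagrange.
The subgroups of order 2 are: {e, a}; {e, b}; {e, c}.
So G has 3 subgroups of order 2.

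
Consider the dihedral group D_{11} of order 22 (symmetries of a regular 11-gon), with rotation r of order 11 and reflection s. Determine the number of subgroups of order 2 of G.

|G| = 22 and 2 | 22, so subgroups of order 2 are possible by Lagrange.
The subgroups of order 2 are: {e, r^10s}; {e, r^2s}; {e, r^3s}; {e, r^4s}; … (11 in all).
So G has 11 subgroups of order 2.

11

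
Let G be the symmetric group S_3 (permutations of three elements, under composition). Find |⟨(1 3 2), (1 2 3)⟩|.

3

|⟨(1 3 2)⟩| = 3 and |⟨(1 2 3)⟩| = 3, so |H| is a multiple of lcm(3, 3) = 3 and divides |G| = 6.
Closing under the operation: H = {e, (1 2 3), (1 3 2)}, so |H| = 3.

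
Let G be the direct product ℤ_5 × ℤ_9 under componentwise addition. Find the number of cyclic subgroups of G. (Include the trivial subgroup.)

A cyclic subgroup of order d is generated by each of its φ(d) elements of order d, so the cyclic subgroups of order d number (#elements of order d)/φ(d).
Cyclic subgroups by order — order 1: 1; order 3: 1; order 5: 1; order 9: 1; order 15: 1; order 45: 1.
Total: 6.

6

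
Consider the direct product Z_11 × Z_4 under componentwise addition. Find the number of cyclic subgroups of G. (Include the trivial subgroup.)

6

Group the elements of G by the cyclic subgroup they generate; each cyclic subgroup of order d accounts for φ(d) elements.
Cyclic subgroups by order — order 1: 1; order 2: 1; order 4: 1; order 11: 1; order 22: 1; order 44: 1.
Total: 6.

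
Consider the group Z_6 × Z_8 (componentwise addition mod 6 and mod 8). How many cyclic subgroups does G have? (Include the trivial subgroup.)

16

Each element a generates a cyclic subgroup ⟨a⟩; distinct elements may generate the same one (a cyclic group of order d has φ(d) generators).
Cyclic subgroups by order — order 1: 1; order 2: 3; order 3: 1; order 4: 2; order 6: 3; order 8: 2; order 12: 2; order 24: 2.
Total: 16.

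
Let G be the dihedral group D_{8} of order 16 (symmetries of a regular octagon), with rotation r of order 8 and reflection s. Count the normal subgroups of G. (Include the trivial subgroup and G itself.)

G has 19 subgroups. Checking conjugation-invariance by order — order 1: 1/1 normal; order 2: 1/9 normal; order 4: 1/5 normal; order 8: 3/3 normal; order 16: 1/1 normal.
Total normal subgroups: 7.

7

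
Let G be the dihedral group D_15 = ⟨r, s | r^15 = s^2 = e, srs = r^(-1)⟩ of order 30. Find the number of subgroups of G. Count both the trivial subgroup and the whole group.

28

|G| = 30, so by Lagrange every subgroup order divides 30. Divisors: 1, 2, 3, 5, 6, 10, 15, 30.
Subgroups by order — order 1: 1; order 2: 15; order 3: 1; order 5: 1; order 6: 5; order 10: 3; order 15: 1; order 30: 1.
Total: 1 + 15 + 1 + 1 + 5 + 3 + 1 + 1 = 28.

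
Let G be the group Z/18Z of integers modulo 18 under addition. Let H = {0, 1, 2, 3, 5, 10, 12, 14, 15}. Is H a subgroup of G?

No

1 ∈ H but its inverse 17 ∉ H, so H is not a subgroup.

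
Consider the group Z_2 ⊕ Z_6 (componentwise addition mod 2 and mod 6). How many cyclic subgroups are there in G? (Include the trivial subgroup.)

8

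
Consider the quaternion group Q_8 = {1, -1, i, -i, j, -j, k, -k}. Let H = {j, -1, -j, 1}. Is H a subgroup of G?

|H| = 4 divides |G| = 8, consistent with Lagrange.
H contains the identity, every element's inverse is in H, and H is closed under ·: it is a subgroup.
In fact H = ⟨j⟩.

Yes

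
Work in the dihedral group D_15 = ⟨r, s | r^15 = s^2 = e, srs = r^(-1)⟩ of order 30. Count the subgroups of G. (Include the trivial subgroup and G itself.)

28

|G| = 30, so by Lagrange every subgroup order divides 30. Divisors: 1, 2, 3, 5, 6, 10, 15, 30.
Subgroups by order — order 1: 1; order 2: 15; order 3: 1; order 5: 1; order 6: 5; order 10: 3; order 15: 1; order 30: 1.
Total: 1 + 15 + 1 + 1 + 5 + 3 + 1 + 1 = 28.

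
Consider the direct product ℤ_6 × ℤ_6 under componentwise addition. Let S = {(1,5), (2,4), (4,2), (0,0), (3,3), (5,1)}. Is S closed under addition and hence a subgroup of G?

|S| = 6 divides |G| = 36, consistent with Lagrange.
S contains the identity, every element's inverse is in S, and S is closed under +: it is a subgroup.
In fact S = ⟨(1,5)⟩.

Yes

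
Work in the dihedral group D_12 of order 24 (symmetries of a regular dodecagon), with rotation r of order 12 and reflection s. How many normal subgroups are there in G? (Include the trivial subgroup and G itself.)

9

G has 34 subgroups. Checking conjugation-invariance by order — order 1: 1/1 normal; order 2: 1/13 normal; order 3: 1/1 normal; order 4: 1/7 normal; order 6: 1/5 normal; order 8: 0/3 normal; order 12: 3/3 normal; order 24: 1/1 normal.
Total normal subgroups: 9.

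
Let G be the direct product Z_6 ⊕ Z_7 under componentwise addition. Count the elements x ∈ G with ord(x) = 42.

An element (a,b) has order lcm(ord(a), ord(b)); count pairs with lcm equal to 42.
Enumerating gives 12 such elements.

12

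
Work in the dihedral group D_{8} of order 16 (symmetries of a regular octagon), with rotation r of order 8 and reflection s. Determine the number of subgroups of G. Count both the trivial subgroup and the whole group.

|G| = 16, so by Lagrange every subgroup order divides 16. Divisors: 1, 2, 4, 8, 16.
Subgroups by order — order 1: 1; order 2: 9; order 4: 5; order 8: 3; order 16: 1.
Total: 1 + 9 + 5 + 3 + 1 = 19.

19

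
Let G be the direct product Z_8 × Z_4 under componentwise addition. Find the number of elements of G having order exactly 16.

An element (a,b) has order lcm(ord(a), ord(b)); count pairs with lcm equal to 16.
Enumerating gives 0 such elements.

0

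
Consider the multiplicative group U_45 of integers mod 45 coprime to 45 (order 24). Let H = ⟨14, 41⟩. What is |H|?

12

|⟨14⟩| = 6 and |⟨41⟩| = 6, so |H| is a multiple of lcm(6, 6) = 6 and divides |G| = 24.
Closing under the operation: H = {1, 4, 11, 14, 16, 19, 26, 29, 31, 34, 41, 44}, so |H| = 12.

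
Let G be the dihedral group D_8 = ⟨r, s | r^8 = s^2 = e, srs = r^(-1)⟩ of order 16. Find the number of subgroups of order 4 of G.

5

|G| = 16 and 4 | 16, so subgroups of order 4 are possible by Lagrange.
The subgroups of order 4 are: {e, r^2, r^4, r^6}; {e, r^4, r^2s, r^6s}; {e, r^4, r^3s, r^7s}; {e, r^4, s, r^4s}; … (5 in all).
So G has 5 subgroups of order 4.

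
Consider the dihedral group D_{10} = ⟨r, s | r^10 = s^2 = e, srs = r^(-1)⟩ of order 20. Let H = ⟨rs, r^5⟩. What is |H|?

|⟨rs⟩| = 2 and |⟨r^5⟩| = 2, so |H| is a multiple of lcm(2, 2) = 2 and divides |G| = 20.
Closing under the operation: H = {e, r^5, rs, r^6s}, so |H| = 4.

4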